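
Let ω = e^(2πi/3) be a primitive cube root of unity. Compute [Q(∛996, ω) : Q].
[Q(∛996, ω) : Q] = 6

[Q(∛996):Q] = 3 (min poly x^3 - 996, irreducible since 996 is not a perfect cube). [Q(ω):Q] = 2 (min poly x^2 + x + 1). Since Q(∛996) ⊂ R and ω ∉ R, we have ω ∉ Q(∛996), so x^2 + x + 1 remains irreducible over Q(∛996) and [Q(∛996, ω) : Q(∛996)] = 2. By the tower law, [Q(∛996, ω) : Q] = 3 · 2 = 6. (In fact Q(∛996, ω) is the splitting field of x^3 - 996 over Q.)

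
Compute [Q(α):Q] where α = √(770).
[Q(α):Q] = 2

[Q(α):Q] equals the degree of the minimal polynomial of α. Here α^2 = 770 and x^2 - 770 is irreducible (d = 770 is squarefree, ≠ 1, hence not a square), so deg(m_α) = 2. Thus [Q(α):Q] = 2.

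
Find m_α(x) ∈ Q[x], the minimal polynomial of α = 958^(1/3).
m_α(x) = x^3 - 958

α satisfies α^3 = 958, so x^3 - 958 annihilates α. By the rational root test, a rational root p/q (in lowest terms) of x^3 - 958 would satisfy p^3 = 958 q^3, forcing q = 1 and p^3 = 958; but 958 is not a perfect cube, contradiction. A monic cubic over Q with no rational root is irreducible (any nontrivial factorization would include a linear factor). Hence x^3 - 958 is the minimal polynomial of α, and in particular [Q(α):Q] = 3.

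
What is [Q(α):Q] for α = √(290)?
[Q(α):Q] = 2

[Q(α):Q] equals the degree of the minimal polynomial of α. Here α^2 = 290 and x^2 - 290 is irreducible (d = 290 is squarefree, ≠ 1, hence not a square), so deg(m_α) = 2. Thus [Q(α):Q] = 2.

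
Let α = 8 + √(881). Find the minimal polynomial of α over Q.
m_α(x) = x^2 - 16x - 817

From α - 8 = √(881), squaring gives (α - 8)^2 = 881, i.e. α^2 - 16α + 64 = 881, so α^2 - 16α - 817 = 0. The discriminant of x^2 - 16x - 817 is (-16)^2 - 4·(-817) = 256 + 3268 = 3524, and 4·(881) is not a perfect square in Q since 881 is squarefree and ≠ 1. Hence x^2 - 16x - 817 is irreducible over Q and is the minimal polynomial of α.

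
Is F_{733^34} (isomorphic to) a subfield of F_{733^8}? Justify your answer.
No: F_{733^34} is not a subfield of F_{733^8}

F_{p^m} embeds in F_{p^n} iff m | n. Here 34 ∤ 8 (since 8 = 0·34 + 8 with remainder 8 ≠ 0), so F_{733^34} is not a subfield of F_{733^8}. Equivalently: if it were, the tower law would give 34 = [F_{733^34}:F_733] dividing [F_{733^8}:F_733] = 8, contradiction.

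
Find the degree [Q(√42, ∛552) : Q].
[Q(√42, ∛552) : Q] = 6

Let L = Q(√42, ∛552). Since Q(√42) ⊂ L and [Q(√42):Q] = 2, the tower law gives 2 | [L:Q]. Likewise Q(∛552) ⊂ L with [Q(∛552):Q] = 3 (because 552 is not a perfect cube), so 3 | [L:Q]. As gcd(2,3) = 1, [L:Q] is divisible by 6. Conversely L is generated over Q by √42 and ∛552, so [L:Q] ≤ 2·3 = 6. Therefore [Q(√42, ∛552) : Q] = 6.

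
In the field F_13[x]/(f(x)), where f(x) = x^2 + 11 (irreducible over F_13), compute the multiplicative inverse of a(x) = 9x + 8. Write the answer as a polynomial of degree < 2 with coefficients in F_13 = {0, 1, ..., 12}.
a(x)^(-1) ≡ 5x + 10 (mod f(x))

Since f is irreducible over F_13, F_13[x]/(f) is a field and a(x) ≠ 0 has an inverse. Apply the extended Euclidean algorithm to f(x) and a(x) in F_13[x]: f(x) = (3x + 6)·a(x) + (2). The last nonzero remainder is the constant 2 = gcd(f, a) in F_13. Back-substituting through the division chain expresses 2 = s(x)·a(x) + t(x)·f(x) with s(x) ≡ 10x + 7 (mod f), so (10x + 7)·a(x) ≡ 2 (mod f). Multiplying by 2^(-1) ≡ 7 in F_13 gives a(x)^(-1) ≡ 7·(10x + 7) ≡ 5x + 10 (mod f). Check: (9x + 8)·(5x + 10) = 6x^2 + 2 ≡ 1 (mod x^2 + 11).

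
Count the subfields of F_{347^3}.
F_{347^3} has 2 subfields

The subfields of F_{p^n} are exactly the fields F_{p^d} for d | n (each is the fixed field of the unique index-d subgroup of Gal(F_{p^n}/F_p) ≅ Z/nZ). The divisors of n = 3 are {1, 3}, giving 2 subfields: F_{347^1}, F_{347^3}.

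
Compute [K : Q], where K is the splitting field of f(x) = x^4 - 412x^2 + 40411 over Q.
[K : Q] = 4

Solving the quadratic in x^2: x^2 = (412 ± √(412^2 - 4·40411))/2 = (412 ± √8100)/2 = (412 ± 90)/2, giving x^2 = 251 or x^2 = 161. So f(x) = (x^2 - 251)(x^2 - 161) and the roots of f are ±√251, ±√161. Hence the splitting field is K = Q(√251, √161). Since 251 and 161 are distinct squarefree integers > 1, their product 40411 is not a perfect square, so √161 ∉ Q(√251). By the tower law [K:Q] = [Q(√251,√161):Q(√251)] · [Q(√251):Q] = 2 · 2 = 4.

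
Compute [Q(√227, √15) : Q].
[Q(√227, √15) : Q] = 4

[Q(√227):Q] = 2 (min poly x^2 - 227, irreducible since 227 is squarefree > 1). For the top step, suppose √15 ∈ Q(√227), say √15 = c + d√227 with c, d ∈ Q. Squaring: 15 = c^2 + 227d^2 + 2cd√227. Since √227 ∉ Q this forces 2cd = 0. If d = 0 then √15 = c ∈ Q, contradicting 15 squarefree > 1. If c = 0 then 15 = 227d^2, so 227·15 = (227d)^2 is a perfect square in Q — but 227·15 = 3405 is not a perfect square (since 227 and 15 are distinct squarefree integers). Contradiction. Hence √15 ∉ Q(√227), so x^2 - 15 stays irreducible over Q(√227) and [Q(√227, √15) : Q(√227)] = 2. By the tower law, [Q(√227, √15) : Q] = 2 · 2 = 4.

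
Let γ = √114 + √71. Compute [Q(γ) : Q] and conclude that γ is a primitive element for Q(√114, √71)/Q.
[Q(γ) : Q] = 4 (equivalently, Q(γ) = Q(√114, √71))

Obviously Q(γ) ⊆ Q(√114, √71), and [Q(√114, √71):Q] = 4 (since 114, 71 are distinct squarefree integers > 1 with 8094 not a perfect square). To show equality we compute the minimal polynomial of γ. From γ = √114 + √71: γ^2 = 114 + 2√(8094) + 71 = 185 + 2√(8094), so γ^2 - 185 = 2√(8094); squaring, (γ^2 - 185)^2 = 4·8094, i.e. γ^4 - 370γ^2 + 34225 - 32376 = 0, i.e. γ^4 - 370γ^2 + 1849 = 0. So γ is a root of x^4 - 370x^2 + 1849. This polynomial is irreducible over Q: it has no rational root (each ±√114 ± √71 is irrational), and any factorization into two quadratics over Q would force √(8094) ∈ Q (pairing opposite roots) or √114, √71 ∈ Q (other pairings), all impossible. Hence [Q(γ):Q] = 4 = [Q(√114, √71):Q], so Q(γ) = Q(√114, √71).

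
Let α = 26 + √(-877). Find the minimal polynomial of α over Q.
m_α(x) = x^2 - 52x + 1553

From α - 26 = √(-877), squaring gives (α - 26)^2 = -877, i.e. α^2 - 52α + 676 = -877, so α^2 - 52α + 1553 = 0. The discriminant of x^2 - 52x + 1553 is (-52)^2 - 4·(1553) = 2704 - 6212 = -3508, and 4·(-877) is not a perfect square in Q since -877 is squarefree and ≠ 1. Hence x^2 - 52x + 1553 is irreducible over Q and is the minimal polynomial of α.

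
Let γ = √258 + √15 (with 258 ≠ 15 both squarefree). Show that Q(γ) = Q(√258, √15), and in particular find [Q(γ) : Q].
[Q(γ) : Q] = 4 (equivalently, Q(γ) = Q(√258, √15))

Obviously Q(γ) ⊆ Q(√258, √15), and [Q(√258, √15):Q] = 4 (since 258, 15 are distinct squarefree integers > 1 with 3870 not a perfect square). To show equality we compute the minimal polynomial of γ. From γ = √258 + √15: γ^2 = 258 + 2√(3870) + 15 = 273 + 2√(3870), so γ^2 - 273 = 2√(3870); squaring, (γ^2 - 273)^2 = 4·3870, i.e. γ^4 - 546γ^2 + 74529 - 15480 = 0, i.e. γ^4 - 546γ^2 + 59049 = 0. So γ is a root of x^4 - 546x^2 + 59049. This polynomial is irreducible over Q: it has no rational root (each ±√258 ± √15 is irrational), and any factorization into two quadratics over Q would force √(3870) ∈ Q (pairing opposite roots) or √258, √15 ∈ Q (other pairings), all impossible. Hence [Q(γ):Q] = 4 = [Q(√258, √15):Q], so Q(γ) = Q(√258, √15).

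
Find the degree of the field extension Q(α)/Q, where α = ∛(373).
[Q(α):Q] = 3

The minimal polynomial of α is x^3 - 373, irreducible over Q since 373 is not a perfect cube (so x^3 - 373 has no rational root). Hence [Q(α):Q] = deg(m_α) = 3.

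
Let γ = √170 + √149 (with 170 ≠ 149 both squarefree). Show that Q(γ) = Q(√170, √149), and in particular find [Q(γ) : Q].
[Q(γ) : Q] = 4 (equivalently, Q(γ) = Q(√170, √149))

Obviously Q(γ) ⊆ Q(√170, √149), and [Q(√170, √149):Q] = 4 (since 170, 149 are distinct squarefree integers > 1 with 25330 not a perfect square). To show equality we compute the minimal polynomial of γ. From γ = √170 + √149: γ^2 = 170 + 2√(25330) + 149 = 319 + 2√(25330), so γ^2 - 319 = 2√(25330); squaring, (γ^2 - 319)^2 = 4·25330, i.e. γ^4 - 638γ^2 + 101761 - 101320 = 0, i.e. γ^4 - 638γ^2 + 441 = 0. So γ is a root of x^4 - 638x^2 + 441. This polynomial is irreducible over Q: it has no rational root (each ±√170 ± √149 is irrational), and any factorization into two quadratics over Q would force √(25330) ∈ Q (pairing opposite roots) or √170, √149 ∈ Q (other pairings), all impossible. Hence [Q(γ):Q] = 4 = [Q(√170, √149):Q], so Q(γ) = Q(√170, √149).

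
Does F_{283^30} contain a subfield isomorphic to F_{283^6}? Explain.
Yes: F_{283^6} is a subfield of F_{283^30}

F_{p^m} embeds in F_{p^n} iff m | n (since F_{p^n} is the splitting field of x^(p^n) - x, and F_{p^m} ⊂ F_{p^n} forces p^n to be a power of p^m, i.e. m | n; conversely if m | n then every root of x^(p^m) - x is a root of x^(p^n) - x). Here 6 | 30 (since 30 = 5·6), so F_{283^6} is a subfield of F_{283^30}, and [F_{283^30} : F_{283^6}] = 30/6 = 5.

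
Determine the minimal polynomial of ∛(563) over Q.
m_α(x) = x^3 - 563

α satisfies α^3 = 563, so x^3 - 563 annihilates α. By the rational root test, a rational root p/q (in lowest terms) of x^3 - 563 would satisfy p^3 = 563 q^3, forcing q = 1 and p^3 = 563; but 563 is not a perfect cube, contradiction. A monic cubic over Q with no rational root is irreducible (any nontrivial factorization would include a linear factor). Hence x^3 - 563 is the minimal polynomial of α, and in particular [Q(α):Q] = 3.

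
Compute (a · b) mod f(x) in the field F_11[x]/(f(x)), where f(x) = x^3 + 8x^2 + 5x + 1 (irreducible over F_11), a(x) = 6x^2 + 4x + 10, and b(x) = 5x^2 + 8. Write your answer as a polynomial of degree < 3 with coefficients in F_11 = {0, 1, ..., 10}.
a · b ≡ 3x^2 + 2x + 3 (mod f(x))

Multiply in F_11[x]: a(x)·b(x) = (6x^2 + 4x + 10)·(5x^2 + 8) = 8x^4 + 9x^3 + 10x^2 + 10x + 3. This has degree ≥ 3, so divide by f(x) over F_11: 8x^4 + 9x^3 + 10x^2 + 10x + 3 = (8x)·(x^3 + 8x^2 + 5x + 1) + (3x^2 + 2x + 3). Hence a·b ≡ 3x^2 + 2x + 3 (mod f). (F_11[x]/(f) is a field with 11^3 = 1331 elements since f is irreducible of degree 3.)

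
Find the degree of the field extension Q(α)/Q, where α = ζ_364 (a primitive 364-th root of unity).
[Q(α):Q] = 144

The minimal polynomial of ζ_364 over Q is the 364-th cyclotomic polynomial Φ_364(x), which is irreducible over Q and has degree φ(364) = 144. Hence [Q(α):Q] = φ(364) = 144.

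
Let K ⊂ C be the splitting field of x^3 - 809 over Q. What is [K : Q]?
[K : Q] = 6

The roots of x^3 - 809 are ∛809, ω∛809, ω^2∛809 where ω = e^(2πi/3) is a primitive cube root of unity, so K = Q(∛809, ω). Now [Q(∛809):Q] = 3 (since 809 is not a perfect cube, x^3 - 809 is irreducible) and [Q(ω):Q] = 2. Both 2 and 3 divide [K:Q], and [K:Q] ≤ 3·2 = 6, so [K:Q] = 6. (Equivalently: Q(∛809) ⊂ R but ω ∉ R, so [K : Q(∛809)] = 2.)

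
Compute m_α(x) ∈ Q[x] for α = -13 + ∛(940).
m_α(x) = x^3 + 39x^2 + 507x + 1257

Set β = α + 13 = ∛(940), so β^3 = 940. Then (α + 13)^3 - 940 = 0, i.e. α is a root of g(x) = (x + 13)^3 - 940 = x^3 + 39x^2 + 507x + 1257. Since g(x) = h(x + 13) where h(x) = x^3 - 940, and h is irreducible over Q (because 940 is not a perfect cube, so h has no rational root, and a monic cubic with no rational root is irreducible), g is also irreducible (irreducibility is preserved under the substitution x → x + 13). Hence m_α(x) = x^3 + 39x^2 + 507x + 1257.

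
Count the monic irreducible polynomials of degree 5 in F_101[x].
There are 2102020080 monic irreducible polynomials of degree 5 over F_101

Each element of F_{101^5} that lies in no proper subfield is a root of exactly one monic irreducible of degree 5 over F_101, and each such polynomial has 5 distinct roots in F_{101^5}. By Möbius inversion the count is N_101(5) = (1/5) Σ_{d|5} μ(5/d) · 101^d = (1/5)(μ(5)·101^1 + μ(1)·101^5) = 10510100400/5 = 2102020080.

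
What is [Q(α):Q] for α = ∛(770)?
[Q(α):Q] = 3

The minimal polynomial of α is x^3 - 770, irreducible over Q since 770 is not a perfect cube (so x^3 - 770 has no rational root). Hence [Q(α):Q] = deg(m_α) = 3.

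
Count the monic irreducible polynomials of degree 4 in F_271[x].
There are 1348376760 monic irreducible polynomials of degree 4 over F_271

Each element of F_{271^4} that lies in no proper subfield is a root of exactly one monic irreducible of degree 4 over F_271, and each such polynomial has 4 distinct roots in F_{271^4}. By Möbius inversion the count is N_271(4) = (1/4) Σ_{d|4} μ(4/d) · 271^d = (1/4)(μ(4)·271^1 + μ(2)·271^2 + μ(1)·271^4) = 5393507040/4 = 1348376760.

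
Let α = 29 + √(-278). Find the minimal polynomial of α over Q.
m_α(x) = x^2 - 58x + 1119

From α - 29 = √(-278), squaring gives (α - 29)^2 = -278, i.e. α^2 - 58α + 841 = -278, so α^2 - 58α + 1119 = 0. The discriminant of x^2 - 58x + 1119 is (-58)^2 - 4·(1119) = 3364 - 4476 = -1112, and 4·(-278) is not a perfect square in Q since -278 is squarefree and ≠ 1. Hence x^2 - 58x + 1119 is irreducible over Q and is the minimal polynomial of α.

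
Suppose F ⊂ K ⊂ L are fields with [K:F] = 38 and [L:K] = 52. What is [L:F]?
[L:F] = 1976

The tower law says that for any tower of field extensions F ⊂ K ⊂ L with finite degrees, [L:F] = [L:K] · [K:F]. Here this gives [L:F] = 52 · 38 = 1976.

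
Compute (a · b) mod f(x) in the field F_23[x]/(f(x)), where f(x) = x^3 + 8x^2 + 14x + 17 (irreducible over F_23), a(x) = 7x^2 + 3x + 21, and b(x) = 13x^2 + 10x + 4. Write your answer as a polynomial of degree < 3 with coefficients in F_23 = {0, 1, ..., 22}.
a · b ≡ 7x^2 + 4x + 4 (mod f(x))

Multiply in F_23[x]: a(x)·b(x) = (7x^2 + 3x + 21)·(13x^2 + 10x + 4) = 22x^4 + 17x^3 + 9x^2 + 15x + 15. This has degree ≥ 3, so divide by f(x) over F_23: 22x^4 + 17x^3 + 9x^2 + 15x + 15 = (22x + 2)·(x^3 + 8x^2 + 14x + 17) + (7x^2 + 4x + 4). Hence a·b ≡ 7x^2 + 4x + 4 (mod f). (F_23[x]/(f) is a field with 23^3 = 12167 elements since f is irreducible of degree 3.)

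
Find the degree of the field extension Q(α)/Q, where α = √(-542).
[Q(α):Q] = 2

[Q(α):Q] equals the degree of the minimal polynomial of α. Here α^2 = -542 and x^2 + 542 is irreducible (d = -542 is squarefree, ≠ 1, hence not a square), so deg(m_α) = 2. Thus [Q(α):Q] = 2.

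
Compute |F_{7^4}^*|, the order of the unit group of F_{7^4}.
|F_{7^4}^*| = 2400

F_{7^4} has 7^4 = 2401 elements; its multiplicative group consists of all nonzero elements, so |F_{7^4}^*| = 2401 - 1 = 2400. (It is cyclic since any finite subgroup of the multiplicative group of a field is cyclic.)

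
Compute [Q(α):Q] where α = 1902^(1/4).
[Q(α):Q] = 4

α is a root of x^4 - 1902. By Eisenstein's criterion at the prime p = 2 (which divides the constant term 1902 but p^2 = 4 does not, since 1902 is squarefree), x^4 - 1902 is irreducible over Q. Hence [Q(α):Q] = 4.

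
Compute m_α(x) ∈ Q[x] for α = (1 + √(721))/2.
m_α(x) = x^2 - x - 180

From 2α - 1 = √(721), squaring gives (2α - 1)^2 = 721, i.e. 4α^2 - 4α + 1 = 721, so α^2 - α + (1 - 721)/4 = 0. Since 721 ≡ 1 (mod 4), (1 - 721)/4 = -180 ∈ Z. The polynomial x^2 - x - 180 has discriminant 1 - 4·(-180) = 721, which is not a perfect square in Q (d = 721 is squarefree and ≠ 1), so x^2 - x - 180 is irreducible over Q. It is the minimal polynomial of α.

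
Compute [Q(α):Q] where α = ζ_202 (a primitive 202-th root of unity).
[Q(α):Q] = 100

The minimal polynomial of ζ_202 over Q is the 202-th cyclotomic polynomial Φ_202(x), which is irreducible over Q and has degree φ(202) = 100. Hence [Q(α):Q] = φ(202) = 100.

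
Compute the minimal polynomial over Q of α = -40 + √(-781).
m_α(x) = x^2 + 80x + 2381

From α + 40 = √(-781), squaring gives (α + 40)^2 = -781, i.e. α^2 + 80α + 1600 = -781, so α^2 + 80α + 2381 = 0. The discriminant of x^2 + 80x + 2381 is (80)^2 - 4·(2381) = 6400 - 9524 = -3124, and 4·(-781) is not a perfect square in Q since -781 is squarefree and ≠ 1. Hence x^2 + 80x + 2381 is irreducible over Q and is the minimal polynomial of α.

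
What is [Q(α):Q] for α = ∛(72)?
[Q(α):Q] = 3

The minimal polynomial of α is x^3 - 72, irreducible over Q since 72 is not a perfect cube (so x^3 - 72 has no rational root). Hence [Q(α):Q] = deg(m_α) = 3.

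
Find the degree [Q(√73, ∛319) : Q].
[Q(√73, ∛319) : Q] = 6

Let L = Q(√73, ∛319). Since Q(√73) ⊂ L and [Q(√73):Q] = 2, the tower law gives 2 | [L:Q]. Likewise Q(∛319) ⊂ L with [Q(∛319):Q] = 3 (because 319 is not a perfect cube), so 3 | [L:Q]. As gcd(2,3) = 1, [L:Q] is divisible by 6. Conversely L is generated over Q by √73 and ∛319, so [L:Q] ≤ 2·3 = 6. Therefore [Q(√73, ∛319) : Q] = 6.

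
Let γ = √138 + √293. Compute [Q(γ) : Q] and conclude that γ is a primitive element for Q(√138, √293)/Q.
[Q(γ) : Q] = 4 (equivalently, Q(γ) = Q(√138, √293))

Obviously Q(γ) ⊆ Q(√138, √293), and [Q(√138, √293):Q] = 4 (since 138, 293 are distinct squarefree integers > 1 with 40434 not a perfect square). To show equality we compute the minimal polynomial of γ. From γ = √138 + √293: γ^2 = 138 + 2√(40434) + 293 = 431 + 2√(40434), so γ^2 - 431 = 2√(40434); squaring, (γ^2 - 431)^2 = 4·40434, i.e. γ^4 - 862γ^2 + 185761 - 161736 = 0, i.e. γ^4 - 862γ^2 + 24025 = 0. So γ is a root of x^4 - 862x^2 + 24025. This polynomial is irreducible over Q: it has no rational root (each ±√138 ± √293 is irrational), and any factorization into two quadratics over Q would force √(40434) ∈ Q (pairing opposite roots) or √138, √293 ∈ Q (other pairings), all impossible. Hence [Q(γ):Q] = 4 = [Q(√138, √293):Q], so Q(γ) = Q(√138, √293).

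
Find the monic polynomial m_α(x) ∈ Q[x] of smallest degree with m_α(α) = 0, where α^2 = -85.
m_α(x) = x^2 + 85

α satisfies α^2 + 85 = 0, so x^2 + 85 annihilates α. Since d = -85 is squarefree and ≠ 1, it is not a perfect square in Q, so x^2 + 85 has no rational root and is therefore irreducible over Q (a degree-2 polynomial over a field is irreducible iff it has no root). Hence m_α(x) = x^2 + 85.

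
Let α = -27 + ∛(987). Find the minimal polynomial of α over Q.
m_α(x) = x^3 + 81x^2 + 2187x + 18696

Set β = α + 27 = ∛(987), so β^3 = 987. Then (α + 27)^3 - 987 = 0, i.e. α is a root of g(x) = (x + 27)^3 - 987 = x^3 + 81x^2 + 2187x + 18696. Since g(x) = h(x + 27) where h(x) = x^3 - 987, and h is irreducible over Q (because 987 is not a perfect cube, so h has no rational root, and a monic cubic with no rational root is irreducible), g is also irreducible (irreducibility is preserved under the substitution x → x + 27). Hence m_α(x) = x^3 + 81x^2 + 2187x + 18696.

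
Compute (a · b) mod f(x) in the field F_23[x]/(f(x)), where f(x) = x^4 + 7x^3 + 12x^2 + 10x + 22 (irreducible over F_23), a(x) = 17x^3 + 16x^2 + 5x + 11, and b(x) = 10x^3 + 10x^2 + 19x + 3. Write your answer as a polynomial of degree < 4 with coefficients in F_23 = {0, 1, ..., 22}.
a · b ≡ 15x^3 + 16x^2 + 4x + 15 (mod f(x))

Multiply in F_23[x]: a(x)·b(x) = (17x^3 + 16x^2 + 5x + 11)·(10x^3 + 10x^2 + 19x + 3) = 9x^6 + 8x^5 + 4x^4 + 9x^3 + 17x + 10. This has degree ≥ 4, so divide by f(x) over F_23: 9x^6 + 8x^5 + 4x^4 + 9x^3 + 17x + 10 = (9x^2 + 14x + 5)·(x^4 + 7x^3 + 12x^2 + 10x + 22) + (15x^3 + 16x^2 + 4x + 15). Hence a·b ≡ 15x^3 + 16x^2 + 4x + 15 (mod f). (F_23[x]/(f) is a field with 23^4 = 279841 elements since f is irreducible of degree 4.)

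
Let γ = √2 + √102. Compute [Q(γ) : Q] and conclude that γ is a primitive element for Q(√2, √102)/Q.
[Q(γ) : Q] = 4 (equivalently, Q(γ) = Q(√2, √102))

Obviously Q(γ) ⊆ Q(√2, √102), and [Q(√2, √102):Q] = 4 (since 2, 102 are distinct squarefree integers > 1 with 204 not a perfect square). To show equality we compute the minimal polynomial of γ. From γ = √2 + √102: γ^2 = 2 + 2√(204) + 102 = 104 + 2√(204), so γ^2 - 104 = 2√(204); squaring, (γ^2 - 104)^2 = 4·204, i.e. γ^4 - 208γ^2 + 10816 - 816 = 0, i.e. γ^4 - 208γ^2 + 10000 = 0. So γ is a root of x^4 - 208x^2 + 10000. This polynomial is irreducible over Q: it has no rational root (each ±√2 ± √102 is irrational), and any factorization into two quadratics over Q would force √(204) ∈ Q (pairing opposite roots) or √2, √102 ∈ Q (other pairings), all impossible. Hence [Q(γ):Q] = 4 = [Q(√2, √102):Q], so Q(γ) = Q(√2, √102).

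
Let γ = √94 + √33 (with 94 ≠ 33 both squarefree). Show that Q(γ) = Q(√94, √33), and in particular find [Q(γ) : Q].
[Q(γ) : Q] = 4 (equivalently, Q(γ) = Q(√94, √33))

Obviously Q(γ) ⊆ Q(√94, √33), and [Q(√94, √33):Q] = 4 (since 94, 33 are distinct squarefree integers > 1 with 3102 not a perfect square). To show equality we compute the minimal polynomial of γ. From γ = √94 + √33: γ^2 = 94 + 2√(3102) + 33 = 127 + 2√(3102), so γ^2 - 127 = 2√(3102); squaring, (γ^2 - 127)^2 = 4·3102, i.e. γ^4 - 254γ^2 + 16129 - 12408 = 0, i.e. γ^4 - 254γ^2 + 3721 = 0. So γ is a root of x^4 - 254x^2 + 3721. This polynomial is irreducible over Q: it has no rational root (each ±√94 ± √33 is irrational), and any factorization into two quadratics over Q would force √(3102) ∈ Q (pairing opposite roots) or √94, √33 ∈ Q (other pairings), all impossible. Hence [Q(γ):Q] = 4 = [Q(√94, √33):Q], so Q(γ) = Q(√94, √33).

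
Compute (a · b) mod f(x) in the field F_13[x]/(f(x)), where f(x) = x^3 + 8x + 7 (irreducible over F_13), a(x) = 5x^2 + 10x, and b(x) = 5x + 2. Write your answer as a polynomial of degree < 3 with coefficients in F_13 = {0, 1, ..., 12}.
a · b ≡ 8x^2 + 2x + 7 (mod f(x))

Multiply in F_13[x]: a(x)·b(x) = (5x^2 + 10x)·(5x + 2) = 12x^3 + 8x^2 + 7x. This has degree ≥ 3, so divide by f(x) over F_13: 12x^3 + 8x^2 + 7x = (12)·(x^3 + 8x + 7) + (8x^2 + 2x + 7). Hence a·b ≡ 8x^2 + 2x + 7 (mod f). (F_13[x]/(f) is a field with 13^3 = 2197 elements since f is irreducible of degree 3.)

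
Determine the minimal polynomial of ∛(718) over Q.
m_α(x) = x^3 - 718

α satisfies α^3 = 718, so x^3 - 718 annihilates α. By the rational root test, a rational root p/q (in lowest terms) of x^3 - 718 would satisfy p^3 = 718 q^3, forcing q = 1 and p^3 = 718; but 718 is not a perfect cube, contradiction. A monic cubic over Q with no rational root is irreducible (any nontrivial factorization would include a linear factor). Hence x^3 - 718 is the minimal polynomial of α, and in particular [Q(α):Q] = 3.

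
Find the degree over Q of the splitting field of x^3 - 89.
[K : Q] = 6

The roots of x^3 - 89 are ∛89, ω∛89, ω^2∛89 where ω = e^(2πi/3) is a primitive cube root of unity, so K = Q(∛89, ω). Now [Q(∛89):Q] = 3 (since 89 is not a perfect cube, x^3 - 89 is irreducible) and [Q(ω):Q] = 2. Both 2 and 3 divide [K:Q], and [K:Q] ≤ 3·2 = 6, so [K:Q] = 6. (Equivalently: Q(∛89) ⊂ R but ω ∉ R, so [K : Q(∛89)] = 2.)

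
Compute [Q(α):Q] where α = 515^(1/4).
[Q(α):Q] = 4

α is a root of x^4 - 515. By Eisenstein's criterion at the prime p = 5 (which divides the constant term 515 but p^2 = 25 does not, since 515 is squarefree), x^4 - 515 is irreducible over Q. Hence [Q(α):Q] = 4.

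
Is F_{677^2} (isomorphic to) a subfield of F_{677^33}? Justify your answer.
No: F_{677^2} is not a subfield of F_{677^33}

F_{p^m} embeds in F_{p^n} iff m | n. Here 2 ∤ 33 (since 33 = 16·2 + 1 with remainder 1 ≠ 0), so F_{677^2} is not a subfield of F_{677^33}. Equivalently: if it were, the tower law would give 2 = [F_{677^2}:F_677] dividing [F_{677^33}:F_677] = 33, contradiction.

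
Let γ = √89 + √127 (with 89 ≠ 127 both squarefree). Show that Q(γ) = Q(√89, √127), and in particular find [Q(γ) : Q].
[Q(γ) : Q] = 4 (equivalently, Q(γ) = Q(√89, √127))

Obviously Q(γ) ⊆ Q(√89, √127), and [Q(√89, √127):Q] = 4 (since 89, 127 are distinct squarefree integers > 1 with 11303 not a perfect square). To show equality we compute the minimal polynomial of γ. From γ = √89 + √127: γ^2 = 89 + 2√(11303) + 127 = 216 + 2√(11303), so γ^2 - 216 = 2√(11303); squaring, (γ^2 - 216)^2 = 4·11303, i.e. γ^4 - 432γ^2 + 46656 - 45212 = 0, i.e. γ^4 - 432γ^2 + 1444 = 0. So γ is a root of x^4 - 432x^2 + 1444. This polynomial is irreducible over Q: it has no rational root (each ±√89 ± √127 is irrational), and any factorization into two quadratics over Q would force √(11303) ∈ Q (pairing opposite roots) or √89, √127 ∈ Q (other pairings), all impossible. Hence [Q(γ):Q] = 4 = [Q(√89, √127):Q], so Q(γ) = Q(√89, √127).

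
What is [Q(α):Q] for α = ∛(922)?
[Q(α):Q] = 3

The minimal polynomial of α is x^3 - 922, irreducible over Q since 922 is not a perfect cube (so x^3 - 922 has no rational root). Hence [Q(α):Q] = deg(m_α) = 3.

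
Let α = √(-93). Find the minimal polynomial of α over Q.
m_α(x) = x^2 + 93

α satisfies α^2 + 93 = 0, so x^2 + 93 annihilates α. Since d = -93 is squarefree and ≠ 1, it is not a perfect square in Q, so x^2 + 93 has no rational root and is therefore irreducible over Q (a degree-2 polynomial over a field is irreducible iff it has no root). Hence m_α(x) = x^2 + 93.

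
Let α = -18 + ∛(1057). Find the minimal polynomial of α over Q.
m_α(x) = x^3 + 54x^2 + 972x + 4775

Set β = α + 18 = ∛(1057), so β^3 = 1057. Then (α + 18)^3 - 1057 = 0, i.e. α is a root of g(x) = (x + 18)^3 - 1057 = x^3 + 54x^2 + 972x + 4775. Since g(x) = h(x + 18) where h(x) = x^3 - 1057, and h is irreducible over Q (because 1057 is not a perfect cube, so h has no rational root, and a monic cubic with no rational root is irreducible), g is also irreducible (irreducibility is preserved under the substitution x → x + 18). Hence m_α(x) = x^3 + 54x^2 + 972x + 4775.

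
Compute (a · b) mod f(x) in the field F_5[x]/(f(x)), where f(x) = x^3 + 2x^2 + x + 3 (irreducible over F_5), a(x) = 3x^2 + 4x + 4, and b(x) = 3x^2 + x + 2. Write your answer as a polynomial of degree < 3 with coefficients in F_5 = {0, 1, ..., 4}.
a · b ≡ 4x^2 + 3x + 2 (mod f(x))

Multiply in F_5[x]: a(x)·b(x) = (3x^2 + 4x + 4)·(3x^2 + x + 2) = 4x^4 + 2x^2 + 2x + 3. This has degree ≥ 3, so divide by f(x) over F_5: 4x^4 + 2x^2 + 2x + 3 = (4x + 2)·(x^3 + 2x^2 + x + 3) + (4x^2 + 3x + 2). Hence a·b ≡ 4x^2 + 3x + 2 (mod f). (F_5[x]/(f) is a field with 5^3 = 125 elements since f is irreducible of degree 3.)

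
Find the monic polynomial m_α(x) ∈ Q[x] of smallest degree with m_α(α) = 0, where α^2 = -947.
m_α(x) = x^2 + 947

α satisfies α^2 + 947 = 0, so x^2 + 947 annihilates α. Since d = -947 is squarefree and ≠ 1, it is not a perfect square in Q, so x^2 + 947 has no rational root and is therefore irreducible over Q (a degree-2 polynomial over a field is irreducible iff it has no root). Hence m_α(x) = x^2 + 947.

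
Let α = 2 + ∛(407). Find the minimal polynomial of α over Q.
m_α(x) = x^3 - 6x^2 + 12x - 415

Set β = α - 2 = ∛(407), so β^3 = 407. Then (α - 2)^3 - 407 = 0, i.e. α is a root of g(x) = (x - 2)^3 - 407 = x^3 - 6x^2 + 12x - 415. Since g(x) = h(x - 2) where h(x) = x^3 - 407, and h is irreducible over Q (because 407 is not a perfect cube, so h has no rational root, and a monic cubic with no rational root is irreducible), g is also irreducible (irreducibility is preserved under the substitution x → x - 2). Hence m_α(x) = x^3 - 6x^2 + 12x - 415.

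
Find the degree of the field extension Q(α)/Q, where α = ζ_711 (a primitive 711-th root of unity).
[Q(α):Q] = 468

The minimal polynomial of ζ_711 over Q is the 711-th cyclotomic polynomial Φ_711(x), which is irreducible over Q and has degree φ(711) = 468. Hence [Q(α):Q] = φ(711) = 468.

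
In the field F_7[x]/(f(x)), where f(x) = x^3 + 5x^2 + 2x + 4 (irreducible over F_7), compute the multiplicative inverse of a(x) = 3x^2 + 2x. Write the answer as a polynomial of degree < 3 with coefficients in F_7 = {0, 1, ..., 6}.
a(x)^(-1) ≡ x^2 + 6x + 4 (mod f(x))

Since f is irreducible over F_7, F_7[x]/(f) is a field and a(x) ≠ 0 has an inverse. Apply the extended Euclidean algorithm to f(x) and a(x) in F_7[x]: f(x) = (5x + 3)·a(x) + (3x + 4);  a(x) = (x + 4)·(3x + 4) + (5). The last nonzero remainder is the constant 5 = gcd(f, a) in F_7. Back-substituting through the division chain expresses 5 = s(x)·a(x) + t(x)·f(x) with s(x) ≡ 5x^2 + 2x + 6 (mod f), so (5x^2 + 2x + 6)·a(x) ≡ 5 (mod f). Multiplying by 5^(-1) ≡ 3 in F_7 gives a(x)^(-1) ≡ 3·(5x^2 + 2x + 6) ≡ x^2 + 6x + 4 (mod f). Check: (3x^2 + 2x)·(x^2 + 6x + 4) = 3x^4 + 6x^3 + 3x^2 + x ≡ 1 (mod x^3 + 5x^2 + 2x + 4).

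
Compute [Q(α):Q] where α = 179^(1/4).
[Q(α):Q] = 4

α is a root of x^4 - 179. By Eisenstein's criterion at the prime p = 179 (which divides the constant term 179 but p^2 = 32041 does not, since 179 is squarefree), x^4 - 179 is irreducible over Q. Hence [Q(α):Q] = 4.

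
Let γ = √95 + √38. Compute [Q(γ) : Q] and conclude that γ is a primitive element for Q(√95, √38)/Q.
[Q(γ) : Q] = 4 (equivalently, Q(γ) = Q(√95, √38))

Obviously Q(γ) ⊆ Q(√95, √38), and [Q(√95, √38):Q] = 4 (since 95, 38 are distinct squarefree integers > 1 with 3610 not a perfect square). To show equality we compute the minimal polynomial of γ. From γ = √95 + √38: γ^2 = 95 + 2√(3610) + 38 = 133 + 2√(3610), so γ^2 - 133 = 2√(3610); squaring, (γ^2 - 133)^2 = 4·3610, i.e. γ^4 - 266γ^2 + 17689 - 14440 = 0, i.e. γ^4 - 266γ^2 + 3249 = 0. So γ is a root of x^4 - 266x^2 + 3249. This polynomial is irreducible over Q: it has no rational root (each ±√95 ± √38 is irrational), and any factorization into two quadratics over Q would force √(3610) ∈ Q (pairing opposite roots) or √95, √38 ∈ Q (other pairings), all impossible. Hence [Q(γ):Q] = 4 = [Q(√95, √38):Q], so Q(γ) = Q(√95, √38).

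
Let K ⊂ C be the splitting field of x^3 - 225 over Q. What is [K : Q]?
[K : Q] = 6

The roots of x^3 - 225 are ∛225, ω∛225, ω^2∛225 where ω = e^(2πi/3) is a primitive cube root of unity, so K = Q(∛225, ω). Now [Q(∛225):Q] = 3 (since 225 is not a perfect cube, x^3 - 225 is irreducible) and [Q(ω):Q] = 2. Both 2 and 3 divide [K:Q], and [K:Q] ≤ 3·2 = 6, so [K:Q] = 6. (Equivalently: Q(∛225) ⊂ R but ω ∉ R, so [K : Q(∛225)] = 2.)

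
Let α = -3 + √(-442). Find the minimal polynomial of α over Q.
m_α(x) = x^2 + 6x + 451

From α + 3 = √(-442), squaring gives (α + 3)^2 = -442, i.e. α^2 + 6α + 9 = -442, so α^2 + 6α + 451 = 0. The discriminant of x^2 + 6x + 451 is (6)^2 - 4·(451) = 36 - 1804 = -1768, and 4·(-442) is not a perfect square in Q since -442 is squarefree and ≠ 1. Hence x^2 + 6x + 451 is irreducible over Q and is the minimal polynomial of α.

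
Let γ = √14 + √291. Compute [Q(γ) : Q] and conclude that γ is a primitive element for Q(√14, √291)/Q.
[Q(γ) : Q] = 4 (equivalently, Q(γ) = Q(√14, √291))

Obviously Q(γ) ⊆ Q(√14, √291), and [Q(√14, √291):Q] = 4 (since 14, 291 are distinct squarefree integers > 1 with 4074 not a perfect square). To show equality we compute the minimal polynomial of γ. From γ = √14 + √291: γ^2 = 14 + 2√(4074) + 291 = 305 + 2√(4074), so γ^2 - 305 = 2√(4074); squaring, (γ^2 - 305)^2 = 4·4074, i.e. γ^4 - 610γ^2 + 93025 - 16296 = 0, i.e. γ^4 - 610γ^2 + 76729 = 0. So γ is a root of x^4 - 610x^2 + 76729. This polynomial is irreducible over Q: it has no rational root (each ±√14 ± √291 is irrational), and any factorization into two quadratics over Q would force √(4074) ∈ Q (pairing opposite roots) or √14, √291 ∈ Q (other pairings), all impossible. Hence [Q(γ):Q] = 4 = [Q(√14, √291):Q], so Q(γ) = Q(√14, √291).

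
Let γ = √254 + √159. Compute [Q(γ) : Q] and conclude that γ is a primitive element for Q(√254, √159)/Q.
[Q(γ) : Q] = 4 (equivalently, Q(γ) = Q(√254, √159))

Obviously Q(γ) ⊆ Q(√254, √159), and [Q(√254, √159):Q] = 4 (since 254, 159 are distinct squarefree integers > 1 with 40386 not a perfect square). To show equality we compute the minimal polynomial of γ. From γ = √254 + √159: γ^2 = 254 + 2√(40386) + 159 = 413 + 2√(40386), so γ^2 - 413 = 2√(40386); squaring, (γ^2 - 413)^2 = 4·40386, i.e. γ^4 - 826γ^2 + 170569 - 161544 = 0, i.e. γ^4 - 826γ^2 + 9025 = 0. So γ is a root of x^4 - 826x^2 + 9025. This polynomial is irreducible over Q: it has no rational root (each ±√254 ± √159 is irrational), and any factorization into two quadratics over Q would force √(40386) ∈ Q (pairing opposite roots) or √254, √159 ∈ Q (other pairings), all impossible. Hence [Q(γ):Q] = 4 = [Q(√254, √159):Q], so Q(γ) = Q(√254, √159).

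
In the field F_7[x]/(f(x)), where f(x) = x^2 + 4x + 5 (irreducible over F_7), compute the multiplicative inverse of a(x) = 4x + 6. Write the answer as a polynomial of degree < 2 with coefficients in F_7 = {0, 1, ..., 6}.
a(x)^(-1) ≡ 4x + 3 (mod f(x))

Since f is irreducible over F_7, F_7[x]/(f) is a field and a(x) ≠ 0 has an inverse. Apply the extended Euclidean algorithm to f(x) and a(x) in F_7[x]: f(x) = (2x + 5)·a(x) + (3). The last nonzero remainder is the constant 3 = gcd(f, a) in F_7. Back-substituting through the division chain expresses 3 = s(x)·a(x) + t(x)·f(x) with s(x) ≡ 5x + 2 (mod f), so (5x + 2)·a(x) ≡ 3 (mod f). Multiplying by 3^(-1) ≡ 5 in F_7 gives a(x)^(-1) ≡ 5·(5x + 2) ≡ 4x + 3 (mod f). Check: (4x + 6)·(4x + 3) = 2x^2 + x + 4 ≡ 1 (mod x^2 + 4x + 5).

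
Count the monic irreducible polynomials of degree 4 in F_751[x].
There are 79524141000 monic irreducible polynomials of degree 4 over F_751

Each element of F_{751^4} that lies in no proper subfield is a root of exactly one monic irreducible of degree 4 over F_751, and each such polynomial has 4 distinct roots in F_{751^4}. By Möbius inversion the count is N_751(4) = (1/4) Σ_{d|4} μ(4/d) · 751^d = (1/4)(μ(4)·751^1 + μ(2)·751^2 + μ(1)·751^4) = 318096564000/4 = 79524141000.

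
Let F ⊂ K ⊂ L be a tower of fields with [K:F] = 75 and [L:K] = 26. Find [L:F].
[L:F] = 1950

The tower law says that for any tower of field extensions F ⊂ K ⊂ L with finite degrees, [L:F] = [L:K] · [K:F]. Here this gives [L:F] = 26 · 75 = 1950.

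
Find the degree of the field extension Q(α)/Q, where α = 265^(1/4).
[Q(α):Q] = 4

α is a root of x^4 - 265. By Eisenstein's criterion at the prime p = 5 (which divides the constant term 265 but p^2 = 25 does not, since 265 is squarefree), x^4 - 265 is irreducible over Q. Hence [Q(α):Q] = 4.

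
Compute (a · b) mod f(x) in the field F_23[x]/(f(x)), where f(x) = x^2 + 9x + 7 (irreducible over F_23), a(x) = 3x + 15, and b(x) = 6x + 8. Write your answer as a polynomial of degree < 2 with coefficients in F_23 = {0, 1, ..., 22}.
a · b ≡ 21x + 17 (mod f(x))

Multiply in F_23[x]: a(x)·b(x) = (3x + 15)·(6x + 8) = 18x^2 + 22x + 5. This has degree ≥ 2, so divide by f(x) over F_23: 18x^2 + 22x + 5 = (18)·(x^2 + 9x + 7) + (21x + 17). Hence a·b ≡ 21x + 17 (mod f). (F_23[x]/(f) is a field with 23^2 = 529 elements since f is irreducible of degree 2.)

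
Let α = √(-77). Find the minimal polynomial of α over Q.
m_α(x) = x^2 + 77

α satisfies α^2 + 77 = 0, so x^2 + 77 annihilates α. Since d = -77 is squarefree and ≠ 1, it is not a perfect square in Q, so x^2 + 77 has no rational root and is therefore irreducible over Q (a degree-2 polynomial over a field is irreducible iff it has no root). Hence m_α(x) = x^2 + 77.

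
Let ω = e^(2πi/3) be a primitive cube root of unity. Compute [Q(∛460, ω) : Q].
[Q(∛460, ω) : Q] = 6

[Q(∛460):Q] = 3 (min poly x^3 - 460, irreducible since 460 is not a perfect cube). [Q(ω):Q] = 2 (min poly x^2 + x + 1). Since Q(∛460) ⊂ R and ω ∉ R, we have ω ∉ Q(∛460), so x^2 + x + 1 remains irreducible over Q(∛460) and [Q(∛460, ω) : Q(∛460)] = 2. By the tower law, [Q(∛460, ω) : Q] = 3 · 2 = 6. (In fact Q(∛460, ω) is the splitting field of x^3 - 460 over Q.)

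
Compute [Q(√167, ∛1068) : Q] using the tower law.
[Q(√167, ∛1068) : Q] = 6

Let L = Q(√167, ∛1068). Since Q(√167) ⊂ L and [Q(√167):Q] = 2, the tower law gives 2 | [L:Q]. Likewise Q(∛1068) ⊂ L with [Q(∛1068):Q] = 3 (because 1068 is not a perfect cube), so 3 | [L:Q]. As gcd(2,3) = 1, [L:Q] is divisible by 6. Conversely L is generated over Q by √167 and ∛1068, so [L:Q] ≤ 2·3 = 6. Therefore [Q(√167, ∛1068) : Q] = 6.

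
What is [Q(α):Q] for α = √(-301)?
[Q(α):Q] = 2

[Q(α):Q] equals the degree of the minimal polynomial of α. Here α^2 = -301 and x^2 + 301 is irreducible (d = -301 is squarefree, ≠ 1, hence not a square), so deg(m_α) = 2. Thus [Q(α):Q] = 2.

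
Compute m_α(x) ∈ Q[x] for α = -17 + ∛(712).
m_α(x) = x^3 + 51x^2 + 867x + 4201

Set β = α + 17 = ∛(712), so β^3 = 712. Then (α + 17)^3 - 712 = 0, i.e. α is a root of g(x) = (x + 17)^3 - 712 = x^3 + 51x^2 + 867x + 4201. Since g(x) = h(x + 17) where h(x) = x^3 - 712, and h is irreducible over Q (because 712 is not a perfect cube, so h has no rational root, and a monic cubic with no rational root is irreducible), g is also irreducible (irreducibility is preserved under the substitution x → x + 17). Hence m_α(x) = x^3 + 51x^2 + 867x + 4201.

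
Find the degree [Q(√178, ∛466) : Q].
[Q(√178, ∛466) : Q] = 6

Let L = Q(√178, ∛466). Since Q(√178) ⊂ L and [Q(√178):Q] = 2, the tower law gives 2 | [L:Q]. Likewise Q(∛466) ⊂ L with [Q(∛466):Q] = 3 (because 466 is not a perfect cube), so 3 | [L:Q]. As gcd(2,3) = 1, [L:Q] is divisible by 6. Conversely L is generated over Q by √178 and ∛466, so [L:Q] ≤ 2·3 = 6. Therefore [Q(√178, ∛466) : Q] = 6.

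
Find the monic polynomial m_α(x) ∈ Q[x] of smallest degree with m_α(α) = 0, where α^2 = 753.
m_α(x) = x^2 - 753

α satisfies α^2 - 753 = 0, so x^2 - 753 annihilates α. Since d = 753 is squarefree and ≠ 1, it is not a perfect square in Q, so x^2 - 753 has no rational root and is therefore irreducible over Q (a degree-2 polynomial over a field is irreducible iff it has no root). Hence m_α(x) = x^2 - 753.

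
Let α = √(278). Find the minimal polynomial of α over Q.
m_α(x) = x^2 - 278

α satisfies α^2 - 278 = 0, so x^2 - 278 annihilates α. Since d = 278 is squarefree and ≠ 1, it is not a perfect square in Q, so x^2 - 278 has no rational root and is therefore irreducible over Q (a degree-2 polynomial over a field is irreducible iff it has no root). Hence m_α(x) = x^2 - 278.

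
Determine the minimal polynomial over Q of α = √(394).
m_α(x) = x^2 - 394

α satisfies α^2 - 394 = 0, so x^2 - 394 annihilates α. Since d = 394 is squarefree and ≠ 1, it is not a perfect square in Q, so x^2 - 394 has no rational root and is therefore irreducible over Q (a degree-2 polynomial over a field is irreducible iff it has no root). Hence m_α(x) = x^2 - 394.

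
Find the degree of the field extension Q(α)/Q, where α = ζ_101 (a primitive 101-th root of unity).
[Q(α):Q] = 100

The minimal polynomial of ζ_101 over Q is the 101-th cyclotomic polynomial Φ_101(x), which is irreducible over Q and has degree φ(101) = 100. Hence [Q(α):Q] = φ(101) = 100.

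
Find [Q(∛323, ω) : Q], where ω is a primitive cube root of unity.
[Q(∛323, ω) : Q] = 6

[Q(∛323):Q] = 3 (min poly x^3 - 323, irreducible since 323 is not a perfect cube). [Q(ω):Q] = 2 (min poly x^2 + x + 1). Since Q(∛323) ⊂ R and ω ∉ R, we have ω ∉ Q(∛323), so x^2 + x + 1 remains irreducible over Q(∛323) and [Q(∛323, ω) : Q(∛323)] = 2. By the tower law, [Q(∛323, ω) : Q] = 3 · 2 = 6. (In fact Q(∛323, ω) is the splitting field of x^3 - 323 over Q.)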